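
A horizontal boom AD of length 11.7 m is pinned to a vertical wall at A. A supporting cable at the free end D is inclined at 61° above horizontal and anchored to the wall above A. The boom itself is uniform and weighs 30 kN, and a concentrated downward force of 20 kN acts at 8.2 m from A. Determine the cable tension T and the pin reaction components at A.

T = 33.18 kN, A_x = 16.08 kN, A_y = 20.98 kN

ΣM about A: T·sin61°·11.7 − 30·5.85 − 20·8.2 = 0 → T = 339.5/(11.7·0.87462) = 33.1768 ≈ 33.18 kN.
ΣF_x = 0: A_x − T·cos61° = 0 → A_x = 33.1768 × 0.48481 = 16.08 kN.
ΣF_y = 0: A_y + T·sin61° − 30 − 20 = 0 → A_y = 50 − 33.1768 × 0.87462 = 20.98 kN.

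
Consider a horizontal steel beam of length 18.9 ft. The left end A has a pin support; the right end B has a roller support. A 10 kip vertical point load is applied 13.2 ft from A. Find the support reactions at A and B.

A_x = 0, A_y = 3.016 kip, B_y = 6.984 kip

Taking moments about A: B_y·18.9 − 10·13.2 = 0 → B_y = 132/18.9 = 6.98413 ≈ 6.984 kip.
ΣF_y = 0: A_y + 6.98413 − 10 = 0 → A_y = 3.016 kip.
ΣF_x = 0: no horizontal applied forces, so A_x = 0.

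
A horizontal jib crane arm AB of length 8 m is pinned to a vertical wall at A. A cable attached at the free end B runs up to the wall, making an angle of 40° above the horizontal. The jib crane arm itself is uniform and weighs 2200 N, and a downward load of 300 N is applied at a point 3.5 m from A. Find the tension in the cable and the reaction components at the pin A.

ΣM about A: T·sin40°·8 − 2200·4 − 300·3.5 = 0 → T = 9850/(8·0.642788) = 1915.48 ≈ 1915 N.
ΣF_x = 0: A_x − T·cos40° = 0 → A_x = 1915.48 × 0.766044 = 1467 N.
ΣF_y = 0: A_y + T·sin40° − 2200 − 300 = 0 → A_y = 2500 − 1915.48 × 0.642788 = 1269 N.

T = 1915 N, A_x = 1467 N, A_y = 1269 N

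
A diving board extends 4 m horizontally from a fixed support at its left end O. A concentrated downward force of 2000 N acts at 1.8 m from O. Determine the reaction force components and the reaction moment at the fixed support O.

ΣF_x = 0: O_x = 0.
ΣF_y = 0: O_y − 2000 = 0 → O_y = 2000 N.
ΣM about O: M_O − 2000·1.8 = 0 → M_O = 3600 N·m.

O_x = 0, O_y = 2000 N, M_O = 3600 N·m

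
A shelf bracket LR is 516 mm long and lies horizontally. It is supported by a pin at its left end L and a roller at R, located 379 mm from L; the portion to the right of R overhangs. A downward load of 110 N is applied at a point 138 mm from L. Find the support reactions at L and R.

ΣM about L: R_y·379 − 110·138 = 0 → R_y = 15180/379 = 40.0528 ≈ 40.05 N.
ΣF_y = 0: L_y + 40.0528 − 110 = 0 → L_y = 69.95 N.
ΣF_x = 0: no horizontal applied forces, so L_x = 0.

L_x = 0, L_y = 69.95 N, R_y = 40.05 N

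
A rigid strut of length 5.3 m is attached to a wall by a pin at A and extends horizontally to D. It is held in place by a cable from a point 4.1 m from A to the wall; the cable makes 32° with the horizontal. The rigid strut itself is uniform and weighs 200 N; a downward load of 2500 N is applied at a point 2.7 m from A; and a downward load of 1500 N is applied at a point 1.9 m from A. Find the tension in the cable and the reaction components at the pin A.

T = 4662 N, A_x = 3954 N, A_y = 1729 N

ΣM about A: T·sin32°·4.1 − 200·2.65 − 2500·2.7 − 1500·1.9 = 0 → T = 10130/(4.1·0.529919) = 4662.47 ≈ 4662 N.
ΣF_x = 0: A_x − T·cos32° = 0 → A_x = 4662.47 × 0.848048 = 3954 N.
ΣF_y = 0: A_y + T·sin32° − 200 − 2500 − 1500 = 0 → A_y = 4200 − 4662.47 × 0.529919 = 1729 N.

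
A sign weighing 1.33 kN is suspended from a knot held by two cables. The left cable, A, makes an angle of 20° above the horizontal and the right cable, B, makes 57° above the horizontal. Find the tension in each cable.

T_A = 0.7434 kN, T_B = 1.283 kN

ΣF_x = 0: −T_A·cos20° + T_B·cos57° = 0 → T_B = 1.72535·T_A.
ΣF_y = 0: T_A·sin20° + T_B·sin57° = 1.33.
Substitute: T_A·(0.34202 + 1.72535·0.838671) = 1.33 → T_A = 0.743423 ≈ 0.7434 kN.
Then T_B = 1.72535 × 0.743423 = 1.283 kN.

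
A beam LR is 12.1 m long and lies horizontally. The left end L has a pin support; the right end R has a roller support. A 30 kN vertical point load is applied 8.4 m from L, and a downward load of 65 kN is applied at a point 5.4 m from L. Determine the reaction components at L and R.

Moments about L: R_y·12.1 − 30·8.4 − 65·5.4 = 0 → R_y = 603/12.1 = 49.8347 ≈ 49.83 kN.
ΣF_y = 0: L_y + 49.8347 − 30 − 65 = 0 → L_y = 45.17 kN.
ΣF_x = 0: no horizontal applied forces, so L_x = 0.

L_x = 0, L_y = 45.17 kN, R_y = 49.83 kN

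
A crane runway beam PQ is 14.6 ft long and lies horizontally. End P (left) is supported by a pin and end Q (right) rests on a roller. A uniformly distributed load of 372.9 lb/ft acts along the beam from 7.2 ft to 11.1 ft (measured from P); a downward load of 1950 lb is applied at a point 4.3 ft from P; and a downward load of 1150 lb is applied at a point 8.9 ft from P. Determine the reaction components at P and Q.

Resultant of the distributed load: 372.9 × 3.9 = 1454.31 lb at 9.15 ft from P.
Taking moments about P: Q_y·14.6 − (372.9·3.9)·9.15 − 1950·4.3 − 1150·8.9 = 0 → Q_y = 31926.9365/14.6 = 2186.78 ≈ 2187 lb.
ΣF_y = 0: P_y + 2186.78 − 372.9·3.9 − 1950 − 1150 = 0 → P_y = 2368 lb.
ΣF_x = 0: no horizontal applied forces, so P_x = 0.

P_x = 0, P_y = 2368 lb, Q_y = 2187 lb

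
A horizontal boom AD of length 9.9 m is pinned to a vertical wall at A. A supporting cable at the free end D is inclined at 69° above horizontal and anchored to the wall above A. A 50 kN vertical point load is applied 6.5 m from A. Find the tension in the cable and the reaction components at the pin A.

ΣM about A: T·sin69°·9.9 − 50·6.5 = 0 → T = 325/(9.9·0.93358) = 35.1639 ≈ 35.16 kN.
ΣF_x = 0: A_x − T·cos69° = 0 → A_x = 35.1639 × 0.358368 = 12.60 kN.
ΣF_y = 0: A_y + T·sin69° − 50 = 0 → A_y = 50 − 35.1639 × 0.93358 = 17.17 kN.

T = 35.16 kN, A_x = 12.60 kN, A_y = 17.17 kN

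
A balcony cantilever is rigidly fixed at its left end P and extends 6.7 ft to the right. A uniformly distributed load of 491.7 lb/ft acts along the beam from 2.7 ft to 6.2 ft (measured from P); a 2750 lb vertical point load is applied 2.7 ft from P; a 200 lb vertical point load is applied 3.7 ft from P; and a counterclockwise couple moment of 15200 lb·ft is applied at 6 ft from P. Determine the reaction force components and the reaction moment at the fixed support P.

P_x = 0, P_y = 4671 lb, M_P = 623.2 lb·ft

Resultant of the distributed load: 491.7 × 3.5 = 1720.95 lb at 4.45 ft from P.
ΣF_x = 0: P_x = 0.
ΣF_y = 0: P_y − 491.7·3.5 − 2750 − 200 = 0 → P_y = 4671 lb.
ΣM about P: M_P − (491.7·3.5)·4.45 − 2750·2.7 − 200·3.7 + 15200 = 0 → M_P = 623.2 lb·ft.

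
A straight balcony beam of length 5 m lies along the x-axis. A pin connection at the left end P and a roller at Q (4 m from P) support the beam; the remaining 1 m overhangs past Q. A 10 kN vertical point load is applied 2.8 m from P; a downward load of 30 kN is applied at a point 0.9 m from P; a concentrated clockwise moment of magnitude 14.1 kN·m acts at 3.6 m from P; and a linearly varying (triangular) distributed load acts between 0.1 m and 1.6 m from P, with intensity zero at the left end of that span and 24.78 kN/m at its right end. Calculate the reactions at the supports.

Resultant of the triangular load: ½ × 24.78 × 1.5 = 18.585 kN, acting at 1.1 m from P (one-third of the span from the peak).
Taking moments about P: Q_y·4 − 10·2.8 − 30·0.9 − 14.1 − (½·24.78·1.5)·1.1 = 0 → Q_y = 89.5435/4 = 22.3859 ≈ 22.39 kN.
ΣF_y = 0: P_y + 22.3859 − 10 − 30 − ½·24.78·1.5 = 0 → P_y = 36.20 kN.
ΣF_x = 0: no horizontal applied forces, so P_x = 0.

P_x = 0, P_y = 36.20 kN, Q_y = 22.39 kN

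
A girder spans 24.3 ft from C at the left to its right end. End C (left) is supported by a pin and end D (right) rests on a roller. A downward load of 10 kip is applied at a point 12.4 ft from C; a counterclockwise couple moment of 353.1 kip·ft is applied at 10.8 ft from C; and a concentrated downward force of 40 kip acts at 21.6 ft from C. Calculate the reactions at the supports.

ΣM about C: D_y·24.3 − 10·12.4 + 353.1 − 40·21.6 = 0 → D_y = 634.9/24.3 = 26.1276 ≈ 26.13 kip.
ΣF_y = 0: C_y + 26.1276 − 10 − 40 = 0 → C_y = 23.87 kip.
ΣF_x = 0: no horizontal applied forces, so C_x = 0.

C_x = 0, C_y = 23.87 kip, D_y = 26.13 kip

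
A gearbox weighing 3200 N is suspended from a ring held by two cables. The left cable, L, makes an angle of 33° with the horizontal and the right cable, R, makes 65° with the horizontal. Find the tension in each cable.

ΣF_x = 0: −T_L·cos33° + T_R·cos65° = 0 → T_R = 1.98446·T_L.
ΣF_y = 0: T_L·sin33° + T_R·sin65° = 3200.
Substitute: T_L·(0.544639 + 1.98446·0.906308) = 3200 → T_L = 1365.67 ≈ 1366 N.
Then T_R = 1.98446 × 1365.67 = 2710 N.

T_L = 1366 N, T_R = 2710 N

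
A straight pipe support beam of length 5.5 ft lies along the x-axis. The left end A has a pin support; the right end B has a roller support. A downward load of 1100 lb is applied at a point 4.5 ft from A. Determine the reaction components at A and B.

Moments about A: B_y·5.5 − 1100·4.5 = 0 → B_y = 4950/5.5 = 900.0 lb.
ΣF_y = 0: A_y + 900 − 1100 = 0 → A_y = 200.0 lb.
ΣF_x = 0: no horizontal applied forces, so A_x = 0.

A_x = 0, A_y = 200.0 lb, B_y = 900.0 lb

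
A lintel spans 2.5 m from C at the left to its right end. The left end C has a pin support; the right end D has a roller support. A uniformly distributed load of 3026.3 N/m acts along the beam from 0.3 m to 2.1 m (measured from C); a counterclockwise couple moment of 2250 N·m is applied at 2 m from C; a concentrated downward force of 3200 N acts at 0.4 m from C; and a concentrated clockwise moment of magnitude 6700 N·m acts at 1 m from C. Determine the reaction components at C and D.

Resultant of the distributed load: 3026.3 × 1.8 = 5447.34 N at 1.2 m from C.
ΣM about C: D_y·2.5 − (3026.3·1.8)·1.2 + 2250 − 3200·0.4 − 6700 = 0 → D_y = 12266.808/2.5 = 4906.72 ≈ 4907 N.
ΣF_y = 0: C_y + 4906.72 − 3026.3·1.8 − 3200 = 0 → C_y = 3741 N.
ΣF_x = 0: no horizontal applied forces, so C_x = 0.

C_x = 0, C_y = 3741 N, D_y = 4907 N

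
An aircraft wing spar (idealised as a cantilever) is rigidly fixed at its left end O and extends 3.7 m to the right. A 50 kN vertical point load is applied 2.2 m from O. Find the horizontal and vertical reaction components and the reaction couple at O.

O_x = 0, O_y = 50.00 kN, M_O = 110.0 kN·m

ΣF_x = 0: O_x = 0.
ΣF_y = 0: O_y − 50 = 0 → O_y = 50.00 kN.
ΣM about O: M_O − 50·2.2 = 0 → M_O = 110.0 kN·m.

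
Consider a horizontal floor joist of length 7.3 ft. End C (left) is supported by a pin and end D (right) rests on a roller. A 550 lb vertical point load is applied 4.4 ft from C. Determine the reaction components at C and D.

C_x = 0, C_y = 218.5 lb, D_y = 331.5 lb

ΣM about C: D_y·7.3 − 550·4.4 = 0 → D_y = 2420/7.3 = 331.507 ≈ 331.5 lb.
ΣF_y = 0: C_y + 331.507 − 550 = 0 → C_y = 218.5 lb.
ΣF_x = 0: no horizontal applied forces, so C_x = 0.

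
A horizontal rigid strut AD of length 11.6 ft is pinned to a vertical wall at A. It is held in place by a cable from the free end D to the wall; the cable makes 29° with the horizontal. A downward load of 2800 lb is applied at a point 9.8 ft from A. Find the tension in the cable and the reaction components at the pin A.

ΣM about A: T·sin29°·11.6 − 2800·9.8 = 0 → T = 27440/(11.6·0.48481) = 4879.27 ≈ 4879 lb.
ΣF_x = 0: A_x − T·cos29° = 0 → A_x = 4879.27 × 0.87462 = 4268 lb.
ΣF_y = 0: A_y + T·sin29° − 2800 = 0 → A_y = 2800 − 4879.27 × 0.48481 = 434.5 lb.

T = 4879 lb, A_x = 4268 lb, A_y = 434.5 lb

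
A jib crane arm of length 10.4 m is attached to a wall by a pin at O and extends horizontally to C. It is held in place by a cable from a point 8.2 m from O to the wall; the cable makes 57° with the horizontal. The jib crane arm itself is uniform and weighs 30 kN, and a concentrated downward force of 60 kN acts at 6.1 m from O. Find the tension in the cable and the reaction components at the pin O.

T = 75.90 kN, O_x = 41.34 kN, O_y = 26.34 kN

ΣM about O: T·sin57°·8.2 − 30·5.2 − 60·6.1 = 0 → T = 522/(8.2·0.838671) = 75.9041 ≈ 75.90 kN.
ΣF_x = 0: O_x − T·cos57° = 0 → O_x = 75.9041 × 0.544639 = 41.34 kN.
ΣF_y = 0: O_y + T·sin57° − 30 − 60 = 0 → O_y = 90 − 75.9041 × 0.838671 = 26.34 kN.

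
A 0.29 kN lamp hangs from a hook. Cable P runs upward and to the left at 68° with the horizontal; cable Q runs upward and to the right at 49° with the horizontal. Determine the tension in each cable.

ΣF_x = 0: −T_P·cos68° + T_Q·cos49° = 0 → T_Q = 0.570995·T_P.
ΣF_y = 0: T_P·sin68° + T_Q·sin49° = 0.29.
Substitute: T_P·(0.927184 + 0.570995·0.75471) = 0.29 → T_P = 0.213531 ≈ 0.2135 kN.
Then T_Q = 0.570995 × 0.213531 = 0.1219 kN.

T_P = 0.2135 kN, T_Q = 0.1219 kN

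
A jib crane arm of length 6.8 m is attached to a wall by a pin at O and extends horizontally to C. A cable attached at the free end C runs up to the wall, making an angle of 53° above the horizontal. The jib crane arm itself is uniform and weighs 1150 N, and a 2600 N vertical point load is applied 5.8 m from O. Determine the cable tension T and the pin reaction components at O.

T = 3497 N, O_x = 2104 N, O_y = 957.4 N

ΣM about O: T·sin53°·6.8 − 1150·3.4 − 2600·5.8 = 0 → T = 18990/(6.8·0.798636) = 3496.77 ≈ 3497 N.
ΣF_x = 0: O_x − T·cos53° = 0 → O_x = 3496.77 × 0.601815 = 2104 N.
ΣF_y = 0: O_y + T·sin53° − 1150 − 2600 = 0 → O_y = 3750 − 3496.77 × 0.798636 = 957.4 N.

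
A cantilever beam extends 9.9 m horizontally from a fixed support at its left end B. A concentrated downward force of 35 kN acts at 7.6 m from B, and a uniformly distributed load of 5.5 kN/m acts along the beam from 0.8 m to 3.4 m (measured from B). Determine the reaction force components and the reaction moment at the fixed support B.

B_x = 0, B_y = 49.30 kN, M_B = 296.0 kN·m

Resultant of the distributed load: 5.5 × 2.6 = 14.3 kN at 2.1 m from B.
ΣF_x = 0: B_x = 0.
ΣF_y = 0: B_y − 35 − 5.5·2.6 = 0 → B_y = 49.30 kN.
ΣM about B: M_B − 35·7.6 − (5.5·2.6)·2.1 = 0 → M_B = 296.0 kN·m.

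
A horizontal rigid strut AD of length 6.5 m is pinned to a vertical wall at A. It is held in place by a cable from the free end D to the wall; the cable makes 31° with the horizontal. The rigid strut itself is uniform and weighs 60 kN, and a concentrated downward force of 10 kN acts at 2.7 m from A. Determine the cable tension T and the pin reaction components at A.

T = 66.31 kN, A_x = 56.84 kN, A_y = 35.85 kN

ΣM about A: T·sin31°·6.5 − 60·3.25 − 10·2.7 = 0 → T = 222/(6.5·0.515038) = 66.3133 ≈ 66.31 kN.
ΣF_x = 0: A_x − T·cos31° = 0 → A_x = 66.3133 × 0.857167 = 56.84 kN.
ΣF_y = 0: A_y + T·sin31° − 60 − 10 = 0 → A_y = 70 − 66.3133 × 0.515038 = 35.85 kN.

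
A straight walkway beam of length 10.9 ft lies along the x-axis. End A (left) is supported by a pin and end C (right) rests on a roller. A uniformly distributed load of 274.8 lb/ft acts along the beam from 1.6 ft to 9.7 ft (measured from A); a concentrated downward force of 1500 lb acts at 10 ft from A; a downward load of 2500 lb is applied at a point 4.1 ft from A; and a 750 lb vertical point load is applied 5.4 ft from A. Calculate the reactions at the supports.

A_x = 0, A_y = 3134 lb, C_y = 3842 lb

Resultant of the distributed load: 274.8 × 8.1 = 2225.88 lb at 5.65 ft from A.
ΣM about A: C_y·10.9 − (274.8·8.1)·5.65 − 1500·10 − 2500·4.1 − 750·5.4 = 0 → C_y = 41876.222/10.9 = 3841.86 ≈ 3842 lb.
ΣF_y = 0: A_y + 3841.86 − 274.8·8.1 − 1500 − 2500 − 750 = 0 → A_y = 3134 lb.
ΣF_x = 0: no horizontal applied forces, so A_x = 0.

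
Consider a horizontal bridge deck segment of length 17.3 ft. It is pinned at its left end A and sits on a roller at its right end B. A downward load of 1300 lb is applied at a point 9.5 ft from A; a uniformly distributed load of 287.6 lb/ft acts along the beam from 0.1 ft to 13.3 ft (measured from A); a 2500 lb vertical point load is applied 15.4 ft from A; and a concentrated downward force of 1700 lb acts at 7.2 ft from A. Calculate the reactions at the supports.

A_x = 0, A_y = 4179 lb, B_y = 5117 lb

Resultant of the distributed load: 287.6 × 13.2 = 3796.32 lb at 6.7 ft from A.
Taking moments about A: B_y·17.3 − 1300·9.5 − (287.6·13.2)·6.7 − 2500·15.4 − 1700·7.2 = 0 → B_y = 88525.344/17.3 = 5117.07 ≈ 5117 lb.
ΣF_y = 0: A_y + 5117.07 − 1300 − 287.6·13.2 − 2500 − 1700 = 0 → A_y = 4179 lb.
ΣF_x = 0: no horizontal applied forces, so A_x = 0.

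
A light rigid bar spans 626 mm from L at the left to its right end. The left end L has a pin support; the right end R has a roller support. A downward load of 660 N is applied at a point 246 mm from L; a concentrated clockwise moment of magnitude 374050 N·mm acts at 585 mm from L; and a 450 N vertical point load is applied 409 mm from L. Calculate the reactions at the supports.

L_x = 0, L_y = -40.89 N, R_y = 1151 N

ΣM about L: R_y·626 − 660·246 − 374050 − 450·409 = 0 → R_y = 720460/626 = 1150.89 ≈ 1151 N.
ΣF_y = 0: L_y + 1150.89 − 660 − 450 = 0 → L_y = -40.89 N.
ΣF_x = 0: no horizontal applied forces, so L_x = 0.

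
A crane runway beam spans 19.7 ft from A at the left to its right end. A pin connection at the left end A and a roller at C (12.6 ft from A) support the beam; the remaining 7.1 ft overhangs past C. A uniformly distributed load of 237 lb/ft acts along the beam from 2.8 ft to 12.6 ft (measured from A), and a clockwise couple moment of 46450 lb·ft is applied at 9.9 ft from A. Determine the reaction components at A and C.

Resultant of the distributed load: 237 × 9.8 = 2322.6 lb at 7.7 ft from A.
Moments about A: C_y·12.6 − (237·9.8)·7.7 − 46450 = 0 → C_y = 64334.02/12.6 = 5105.87 ≈ 5106 lb.
ΣF_y = 0: A_y + 5105.87 − 237·9.8 = 0 → A_y = -2783 lb.
ΣF_x = 0: no horizontal applied forces, so A_x = 0.

A_x = 0, A_y = -2783 lb, C_y = 5106 lb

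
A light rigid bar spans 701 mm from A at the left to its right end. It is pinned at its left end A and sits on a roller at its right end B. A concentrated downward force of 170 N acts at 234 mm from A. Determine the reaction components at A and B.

Taking moments about A: B_y·701 − 170·234 = 0 → B_y = 39780/701 = 56.7475 ≈ 56.75 N.
ΣF_y = 0: A_y + 56.7475 − 170 = 0 → A_y = 113.3 N.
ΣF_x = 0: no horizontal applied forces, so A_x = 0.

A_x = 0, A_y = 113.3 N, B_y = 56.75 N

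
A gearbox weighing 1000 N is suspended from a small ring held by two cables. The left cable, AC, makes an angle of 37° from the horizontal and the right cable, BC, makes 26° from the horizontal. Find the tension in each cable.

ΣF_x = 0: −T_AC·cos37° + T_BC·cos26° = 0 → T_BC = 0.888563·T_AC.
ΣF_y = 0: T_AC·sin37° + T_BC·sin26° = 1000.
Substitute: T_AC·(0.601815 + 0.888563·0.438371) = 1000 → T_AC = 1008.74 ≈ 1009 N.
Then T_BC = 0.888563 × 1008.74 = 896.3 N.

T_AC = 1009 N, T_BC = 896.3 N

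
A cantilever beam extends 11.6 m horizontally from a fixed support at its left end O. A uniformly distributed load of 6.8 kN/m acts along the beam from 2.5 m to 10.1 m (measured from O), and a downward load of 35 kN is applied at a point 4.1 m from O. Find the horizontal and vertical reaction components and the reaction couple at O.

O_x = 0, O_y = 86.68 kN, M_O = 469.1 kN·m

Resultant of the distributed load: 6.8 × 7.6 = 51.68 kN at 6.3 m from O.
ΣF_x = 0: O_x = 0.
ΣF_y = 0: O_y − 6.8·7.6 − 35 = 0 → O_y = 86.68 kN.
ΣM about O: M_O − (6.8·7.6)·6.3 − 35·4.1 = 0 → M_O = 469.1 kN·m.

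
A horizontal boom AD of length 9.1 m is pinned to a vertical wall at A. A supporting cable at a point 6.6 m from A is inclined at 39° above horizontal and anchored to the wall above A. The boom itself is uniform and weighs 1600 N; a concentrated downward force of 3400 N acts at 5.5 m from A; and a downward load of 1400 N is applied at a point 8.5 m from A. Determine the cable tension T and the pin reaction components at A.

ΣM about A: T·sin39°·6.6 − 1600·4.55 − 3400·5.5 − 1400·8.5 = 0 → T = 37880/(6.6·0.62932) = 9119.99 ≈ 9120 N.
ΣF_x = 0: A_x − T·cos39° = 0 → A_x = 9119.99 × 0.777146 = 7088 N.
ΣF_y = 0: A_y + T·sin39° − 1600 − 3400 − 1400 = 0 → A_y = 6400 − 9119.99 × 0.62932 = 660.6 N.

T = 9120 N, A_x = 7088 N, A_y = 660.6 N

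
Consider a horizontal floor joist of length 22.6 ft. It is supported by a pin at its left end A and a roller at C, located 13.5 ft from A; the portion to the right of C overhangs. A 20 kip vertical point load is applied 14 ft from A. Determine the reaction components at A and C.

Taking moments about A: C_y·13.5 − 20·14 = 0 → C_y = 280/13.5 = 20.7407 ≈ 20.74 kip.
ΣF_y = 0: A_y + 20.7407 − 20 = 0 → A_y = -0.7407 kip.
ΣF_x = 0: no horizontal applied forces, so A_x = 0.

A_x = 0, A_y = -0.7407 kip, C_y = 20.74 kip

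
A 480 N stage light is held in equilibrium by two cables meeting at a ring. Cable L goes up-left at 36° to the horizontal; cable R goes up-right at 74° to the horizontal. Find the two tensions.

ΣF_x = 0: −T_L·cos36° + T_R·cos74° = 0 → T_R = 2.93508·T_L.
ΣF_y = 0: T_L·sin36° + T_R·sin74° = 480.
Substitute: T_L·(0.587785 + 2.93508·0.961262) = 480 → T_L = 140.797 ≈ 140.8 N.
Then T_R = 2.93508 × 140.797 = 413.3 N.

T_L = 140.8 N, T_R = 413.3 N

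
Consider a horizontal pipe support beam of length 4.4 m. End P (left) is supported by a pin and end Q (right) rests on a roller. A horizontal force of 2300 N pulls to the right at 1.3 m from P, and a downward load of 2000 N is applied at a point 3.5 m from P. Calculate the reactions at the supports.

P_x = -2300 N, P_y = 409.1 N, Q_y = 1591 N

Moments about P: Q_y·4.4 − 2000·3.5 = 0 → Q_y = 7000/4.4 = 1590.91 ≈ 1591 N.
ΣF_y = 0: P_y + 1590.91 − 2000 = 0 → P_y = 409.1 N.
ΣF_x = 0: P_x + 2300 = 0 → P_x = -2300 N.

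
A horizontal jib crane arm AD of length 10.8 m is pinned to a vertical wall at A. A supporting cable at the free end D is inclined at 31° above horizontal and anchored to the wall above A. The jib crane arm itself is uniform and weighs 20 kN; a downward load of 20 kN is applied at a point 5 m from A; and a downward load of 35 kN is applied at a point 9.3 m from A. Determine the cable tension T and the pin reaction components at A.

ΣM about A: T·sin31°·10.8 − 20·5.4 − 20·5 − 35·9.3 = 0 → T = 533.5/(10.8·0.515038) = 95.9117 ≈ 95.91 kN.
ΣF_x = 0: A_x − T·cos31° = 0 → A_x = 95.9117 × 0.857167 = 82.21 kN.
ΣF_y = 0: A_y + T·sin31° − 20 − 20 − 35 = 0 → A_y = 75 − 95.9117 × 0.515038 = 25.60 kN.

T = 95.91 kN, A_x = 82.21 kN, A_y = 25.60 kN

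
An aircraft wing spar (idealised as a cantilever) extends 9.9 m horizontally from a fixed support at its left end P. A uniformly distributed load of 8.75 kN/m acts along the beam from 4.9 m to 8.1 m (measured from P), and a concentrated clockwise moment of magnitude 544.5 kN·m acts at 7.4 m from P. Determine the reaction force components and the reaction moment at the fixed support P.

P_x = 0, P_y = 28.00 kN, M_P = 726.5 kN·m

Resultant of the distributed load: 8.75 × 3.2 = 28 kN at 6.5 m from P.
ΣF_x = 0: P_x = 0.
ΣF_y = 0: P_y − 8.75·3.2 = 0 → P_y = 28.00 kN.
ΣM about P: M_P − (8.75·3.2)·6.5 − 544.5 = 0 → M_P = 726.5 kN·m.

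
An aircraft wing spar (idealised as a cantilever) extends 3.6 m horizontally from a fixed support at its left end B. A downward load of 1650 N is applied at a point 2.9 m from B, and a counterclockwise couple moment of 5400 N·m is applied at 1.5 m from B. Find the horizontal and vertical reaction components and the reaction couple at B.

B_x = 0, B_y = 1650 N, M_B = -615.0 N·m

ΣF_x = 0: B_x = 0.
ΣF_y = 0: B_y − 1650 = 0 → B_y = 1650 N.
ΣM about B: M_B − 1650·2.9 + 5400 = 0 → M_B = -615.0 N·m.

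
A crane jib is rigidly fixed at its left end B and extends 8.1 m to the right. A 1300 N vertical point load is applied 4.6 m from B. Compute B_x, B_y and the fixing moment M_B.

B_x = 0, B_y = 1300 N, M_B = 5980 N·m

ΣF_x = 0: B_x = 0.
ΣF_y = 0: B_y − 1300 = 0 → B_y = 1300 N.
ΣM about B: M_B − 1300·4.6 = 0 → M_B = 5980 N·m.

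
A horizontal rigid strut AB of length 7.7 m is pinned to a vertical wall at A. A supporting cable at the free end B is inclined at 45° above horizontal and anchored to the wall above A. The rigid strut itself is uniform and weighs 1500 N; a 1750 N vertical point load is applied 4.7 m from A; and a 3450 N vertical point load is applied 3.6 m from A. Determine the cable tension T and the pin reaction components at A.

T = 4852 N, A_x = 3431 N, A_y = 3269 N

ΣM about A: T·sin45°·7.7 − 1500·3.85 − 1750·4.7 − 3450·3.6 = 0 → T = 26420/(7.7·0.707107) = 4852.4 ≈ 4852 N.
ΣF_x = 0: A_x − T·cos45° = 0 → A_x = 4852.4 × 0.707107 = 3431 N.
ΣF_y = 0: A_y + T·sin45° − 1500 − 1750 − 3450 = 0 → A_y = 6700 − 4852.4 × 0.707107 = 3269 N.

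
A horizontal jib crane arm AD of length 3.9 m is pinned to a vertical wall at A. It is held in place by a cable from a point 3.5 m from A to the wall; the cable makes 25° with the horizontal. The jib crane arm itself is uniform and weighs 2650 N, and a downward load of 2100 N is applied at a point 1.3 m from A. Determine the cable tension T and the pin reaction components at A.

T = 5339 N, A_x = 4839 N, A_y = 2494 N

ΣM about A: T·sin25°·3.5 − 2650·1.95 − 2100·1.3 = 0 → T = 7897.5/(3.5·0.422618) = 5339.17 ≈ 5339 N.
ΣF_x = 0: A_x − T·cos25° = 0 → A_x = 5339.17 × 0.906308 = 4839 N.
ΣF_y = 0: A_y + T·sin25° − 2650 − 2100 = 0 → A_y = 4750 − 5339.17 × 0.422618 = 2494 N.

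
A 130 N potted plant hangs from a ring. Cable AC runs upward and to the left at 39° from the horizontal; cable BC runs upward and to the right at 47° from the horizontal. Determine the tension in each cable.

ΣF_x = 0: −T_AC·cos39° + T_BC·cos47° = 0 → T_BC = 1.13951·T_AC.
ΣF_y = 0: T_AC·sin39° + T_BC·sin47° = 130.
Substitute: T_AC·(0.62932 + 1.13951·0.731354) = 130 → T_AC = 88.8764 ≈ 88.88 N.
Then T_BC = 1.13951 × 88.8764 = 101.3 N.

T_AC = 88.88 N, T_BC = 101.3 N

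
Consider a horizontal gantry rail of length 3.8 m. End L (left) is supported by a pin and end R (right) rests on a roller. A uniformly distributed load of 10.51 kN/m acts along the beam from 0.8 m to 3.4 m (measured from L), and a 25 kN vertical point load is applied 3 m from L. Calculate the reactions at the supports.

Resultant of the distributed load: 10.51 × 2.6 = 27.326 kN at 2.1 m from L.
ΣM about L: R_y·3.8 − (10.51·2.6)·2.1 − 25·3 = 0 → R_y = 132.3846/3.8 = 34.8381 ≈ 34.84 kN.
ΣF_y = 0: L_y + 34.8381 − 10.51·2.6 − 25 = 0 → L_y = 17.49 kN.
ΣF_x = 0: no horizontal applied forces, so L_x = 0.

L_x = 0, L_y = 17.49 kN, R_y = 34.84 kN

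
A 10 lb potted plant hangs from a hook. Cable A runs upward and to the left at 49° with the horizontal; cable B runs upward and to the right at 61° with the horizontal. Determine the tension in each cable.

ΣF_x = 0: −T_A·cos49° + T_B·cos61° = 0 → T_B = 1.35323·T_A.
ΣF_y = 0: T_A·sin49° + T_B·sin61° = 10.
Substitute: T_A·(0.75471 + 1.35323·0.87462) = 10 → T_A = 5.15923 ≈ 5.159 lb.
Then T_B = 1.35323 × 5.15923 = 6.982 lb.

T_A = 5.159 lb, T_B = 6.982 lb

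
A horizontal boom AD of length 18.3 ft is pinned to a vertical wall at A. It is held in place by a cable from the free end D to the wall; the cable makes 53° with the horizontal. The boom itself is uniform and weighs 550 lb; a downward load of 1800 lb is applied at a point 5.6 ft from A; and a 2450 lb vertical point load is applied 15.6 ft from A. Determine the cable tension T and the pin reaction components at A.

ΣM about A: T·sin53°·18.3 − 550·9.15 − 1800·5.6 − 2450·15.6 = 0 → T = 53332.5/(18.3·0.798636) = 3649.15 ≈ 3649 lb.
ΣF_x = 0: A_x − T·cos53° = 0 → A_x = 3649.15 × 0.601815 = 2196 lb.
ΣF_y = 0: A_y + T·sin53° − 550 − 1800 − 2450 = 0 → A_y = 4800 − 3649.15 × 0.798636 = 1886 lb.

T = 3649 lb, A_x = 2196 lb, A_y = 1886 lb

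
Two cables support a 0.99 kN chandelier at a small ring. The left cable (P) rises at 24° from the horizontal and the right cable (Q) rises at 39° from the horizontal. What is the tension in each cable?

T_P = 0.8635 kN, T_Q = 1.015 kN

ΣF_x = 0: −T_P·cos24° + T_Q·cos39° = 0 → T_Q = 1.17551·T_P.
ΣF_y = 0: T_P·sin24° + T_Q·sin39° = 0.99.
Substitute: T_P·(0.406737 + 1.17551·0.62932) = 0.99 → T_P = 0.863491 ≈ 0.8635 kN.
Then T_Q = 1.17551 × 0.863491 = 1.015 kN.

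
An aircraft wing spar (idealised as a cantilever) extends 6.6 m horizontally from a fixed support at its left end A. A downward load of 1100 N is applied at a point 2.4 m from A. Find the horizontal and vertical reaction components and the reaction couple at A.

A_x = 0, A_y = 1100 N, M_A = 2640 N·m

ΣF_x = 0: A_x = 0.
ΣF_y = 0: A_y − 1100 = 0 → A_y = 1100 N.
ΣM about A: M_A − 1100·2.4 = 0 → M_A = 2640 N·m.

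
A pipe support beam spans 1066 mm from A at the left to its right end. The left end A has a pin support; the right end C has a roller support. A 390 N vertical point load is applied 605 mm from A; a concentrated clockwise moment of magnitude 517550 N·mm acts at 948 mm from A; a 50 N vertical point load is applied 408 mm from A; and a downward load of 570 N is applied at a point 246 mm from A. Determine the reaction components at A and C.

A_x = 0, A_y = 152.5 N, C_y = 857.5 N

ΣM about A: C_y·1066 − 390·605 − 517550 − 50·408 − 570·246 = 0 → C_y = 914120/1066 = 857.523 ≈ 857.5 N.
ΣF_y = 0: A_y + 857.523 − 390 − 50 − 570 = 0 → A_y = 152.5 N.
ΣF_x = 0: no horizontal applied forces, so A_x = 0.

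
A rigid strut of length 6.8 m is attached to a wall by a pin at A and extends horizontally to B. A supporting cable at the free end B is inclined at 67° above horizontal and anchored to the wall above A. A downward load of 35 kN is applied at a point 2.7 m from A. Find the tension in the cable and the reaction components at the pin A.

T = 15.10 kN, A_x = 5.899 kN, A_y = 21.10 kN

ΣM about A: T·sin67°·6.8 − 35·2.7 = 0 → T = 94.5/(6.8·0.920505) = 15.0972 ≈ 15.10 kN.
ΣF_x = 0: A_x − T·cos67° = 0 → A_x = 15.0972 × 0.390731 = 5.899 kN.
ΣF_y = 0: A_y + T·sin67° − 35 = 0 → A_y = 35 − 15.0972 × 0.920505 = 21.10 kN.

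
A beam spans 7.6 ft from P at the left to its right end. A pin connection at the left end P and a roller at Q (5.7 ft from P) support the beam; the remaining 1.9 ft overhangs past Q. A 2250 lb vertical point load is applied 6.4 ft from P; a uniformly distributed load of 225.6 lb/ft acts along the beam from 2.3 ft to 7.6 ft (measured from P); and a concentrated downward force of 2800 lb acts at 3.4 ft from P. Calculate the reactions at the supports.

Resultant of the distributed load: 225.6 × 5.3 = 1195.68 lb at 4.95 ft from P.
ΣM about P: Q_y·5.7 − 2250·6.4 − (225.6·5.3)·4.95 − 2800·3.4 = 0 → Q_y = 29838.616/5.7 = 5234.84 ≈ 5235 lb.
ΣF_y = 0: P_y + 5234.84 − 2250 − 225.6·5.3 − 2800 = 0 → P_y = 1011 lb.
ΣF_x = 0: no horizontal applied forces, so P_x = 0.

P_x = 0, P_y = 1011 lb, Q_y = 5235 lb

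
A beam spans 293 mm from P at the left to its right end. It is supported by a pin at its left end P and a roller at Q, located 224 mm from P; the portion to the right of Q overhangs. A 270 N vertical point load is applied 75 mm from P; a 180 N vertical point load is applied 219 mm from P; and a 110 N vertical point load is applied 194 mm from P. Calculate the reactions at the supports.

ΣM about P: Q_y·224 − 270·75 − 180·219 − 110·194 = 0 → Q_y = 81010/224 = 361.652 ≈ 361.7 N.
ΣF_y = 0: P_y + 361.652 − 270 − 180 − 110 = 0 → P_y = 198.3 N.
ΣF_x = 0: no horizontal applied forces, so P_x = 0.

P_x = 0, P_y = 198.3 N, Q_y = 361.7 N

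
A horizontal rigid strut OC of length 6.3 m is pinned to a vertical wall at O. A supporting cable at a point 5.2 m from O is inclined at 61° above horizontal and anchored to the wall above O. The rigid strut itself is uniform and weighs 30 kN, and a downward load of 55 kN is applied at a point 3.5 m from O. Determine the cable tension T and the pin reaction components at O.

T = 63.10 kN, O_x = 30.59 kN, O_y = 29.81 kN

ΣM about O: T·sin61°·5.2 − 30·3.15 − 55·3.5 = 0 → T = 287/(5.2·0.87462) = 63.1043 ≈ 63.10 kN.
ΣF_x = 0: O_x − T·cos61° = 0 → O_x = 63.1043 × 0.48481 = 30.59 kN.
ΣF_y = 0: O_y + T·sin61° − 30 − 55 = 0 → O_y = 85 − 63.1043 × 0.87462 = 29.81 kN.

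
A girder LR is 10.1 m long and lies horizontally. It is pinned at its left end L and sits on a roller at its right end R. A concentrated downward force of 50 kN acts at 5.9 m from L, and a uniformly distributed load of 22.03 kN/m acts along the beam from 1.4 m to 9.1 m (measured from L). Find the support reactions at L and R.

Resultant of the distributed load: 22.03 × 7.7 = 169.631 kN at 5.25 m from L.
ΣM about L: R_y·10.1 − 50·5.9 − (22.03·7.7)·5.25 = 0 → R_y = 1185.56275/10.1 = 117.382 ≈ 117.4 kN.
ΣF_y = 0: L_y + 117.382 − 50 − 22.03·7.7 = 0 → L_y = 102.2 kN.
ΣF_x = 0: no horizontal applied forces, so L_x = 0.

L_x = 0, L_y = 102.2 kN, R_y = 117.4 kN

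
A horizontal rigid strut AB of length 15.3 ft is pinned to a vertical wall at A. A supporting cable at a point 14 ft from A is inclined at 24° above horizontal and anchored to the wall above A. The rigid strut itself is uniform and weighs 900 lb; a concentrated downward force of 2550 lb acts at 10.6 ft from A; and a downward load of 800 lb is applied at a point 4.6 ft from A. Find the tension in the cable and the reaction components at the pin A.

T = 6602 lb, A_x = 6031 lb, A_y = 1565 lb

ΣM about A: T·sin24°·14 − 900·7.65 − 2550·10.6 − 800·4.6 = 0 → T = 37595/(14·0.406737) = 6602.2 ≈ 6602 lb.
ΣF_x = 0: A_x − T·cos24° = 0 → A_x = 6602.2 × 0.913545 = 6031 lb.
ΣF_y = 0: A_y + T·sin24° − 900 − 2550 − 800 = 0 → A_y = 4250 − 6602.2 × 0.406737 = 1565 lb.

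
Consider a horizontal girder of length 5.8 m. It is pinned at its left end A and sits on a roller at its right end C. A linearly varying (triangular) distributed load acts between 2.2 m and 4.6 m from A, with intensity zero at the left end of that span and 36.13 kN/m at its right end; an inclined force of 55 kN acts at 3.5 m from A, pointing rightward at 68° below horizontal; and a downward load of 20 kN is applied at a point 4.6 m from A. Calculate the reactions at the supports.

A_x = -20.60 kN, A_y = 39.31 kN, C_y = 75.04 kN

Resultant of the triangular load: ½ × 36.13 × 2.4 = 43.356 kN, acting at 3.8 m from A (one-third of the span from the peak).
ΣM about A: C_y·5.8 − (½·36.13·2.4)·3.8 − 55·sin68°·3.5 − 20·4.6 = 0 → C_y = 435.236/5.8 = 75.0407 ≈ 75.04 kN.
ΣF_y = 0: A_y + 75.0407 − ½·36.13·2.4 − 55·sin68° − 20 = 0 → A_y = 39.31 kN.
ΣF_x = 0: A_x + 55·cos68° = 0 → A_x = -20.60 kN.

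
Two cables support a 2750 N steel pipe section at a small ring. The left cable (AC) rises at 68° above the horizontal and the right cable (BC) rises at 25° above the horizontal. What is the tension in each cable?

T_AC = 2496 N, T_BC = 1032 N

ΣF_x = 0: −T_AC·cos68° + T_BC·cos25° = 0 → T_BC = 0.413333·T_AC.
ΣF_y = 0: T_AC·sin68° + T_BC·sin25° = 2750.
Substitute: T_AC·(0.927184 + 0.413333·0.422618) = 2750 → T_AC = 2495.77 ≈ 2496 N.
Then T_BC = 0.413333 × 2495.77 = 1032 N.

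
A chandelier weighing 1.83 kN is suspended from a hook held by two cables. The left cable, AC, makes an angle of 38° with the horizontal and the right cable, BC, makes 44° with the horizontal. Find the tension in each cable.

ΣF_x = 0: −T_AC·cos38° + T_BC·cos44° = 0 → T_BC = 1.09546·T_AC.
ΣF_y = 0: T_AC·sin38° + T_BC·sin44° = 1.83.
Substitute: T_AC·(0.615661 + 1.09546·0.694658) = 1.83 → T_AC = 1.32933 ≈ 1.329 kN.
Then T_BC = 1.09546 × 1.32933 = 1.456 kN.

T_AC = 1.329 kN, T_BC = 1.456 kN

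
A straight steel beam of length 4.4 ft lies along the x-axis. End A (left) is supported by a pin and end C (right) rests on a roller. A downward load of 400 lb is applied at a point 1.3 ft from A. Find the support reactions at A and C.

A_x = 0, A_y = 281.8 lb, C_y = 118.2 lb

Moments about A: C_y·4.4 − 400·1.3 = 0 → C_y = 520/4.4 = 118.182 ≈ 118.2 lb.
ΣF_y = 0: A_y + 118.182 − 400 = 0 → A_y = 281.8 lb.
ΣF_x = 0: no horizontal applied forces, so A_x = 0.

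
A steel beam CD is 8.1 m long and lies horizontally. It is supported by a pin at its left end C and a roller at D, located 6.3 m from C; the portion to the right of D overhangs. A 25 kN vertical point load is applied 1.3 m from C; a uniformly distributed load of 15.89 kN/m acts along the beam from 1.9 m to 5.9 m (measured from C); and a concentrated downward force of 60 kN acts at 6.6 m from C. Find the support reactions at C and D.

C_x = 0, C_y = 41.20 kN, D_y = 107.4 kN

Resultant of the distributed load: 15.89 × 4 = 63.56 kN at 3.9 m from C.
Moments about C: D_y·6.3 − 25·1.3 − (15.89·4)·3.9 − 60·6.6 = 0 → D_y = 676.384/6.3 = 107.363 ≈ 107.4 kN.
ΣF_y = 0: C_y + 107.363 − 25 − 15.89·4 − 60 = 0 → C_y = 41.20 kN.
ΣF_x = 0: no horizontal applied forces, so C_x = 0.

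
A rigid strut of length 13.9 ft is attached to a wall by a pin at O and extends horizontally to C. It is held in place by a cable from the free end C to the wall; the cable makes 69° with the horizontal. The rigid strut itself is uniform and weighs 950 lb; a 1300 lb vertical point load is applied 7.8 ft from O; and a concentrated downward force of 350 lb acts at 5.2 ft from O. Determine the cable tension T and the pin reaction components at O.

T = 1430 lb, O_x = 512.6 lb, O_y = 1265 lb

ΣM about O: T·sin69°·13.9 − 950·6.95 − 1300·7.8 − 350·5.2 = 0 → T = 18562.5/(13.9·0.93358) = 1430.44 ≈ 1430 lb.
ΣF_x = 0: O_x − T·cos69° = 0 → O_x = 1430.44 × 0.358368 = 512.6 lb.
ΣF_y = 0: O_y + T·sin69° − 950 − 1300 − 350 = 0 → O_y = 2600 − 1430.44 × 0.93358 = 1265 lb.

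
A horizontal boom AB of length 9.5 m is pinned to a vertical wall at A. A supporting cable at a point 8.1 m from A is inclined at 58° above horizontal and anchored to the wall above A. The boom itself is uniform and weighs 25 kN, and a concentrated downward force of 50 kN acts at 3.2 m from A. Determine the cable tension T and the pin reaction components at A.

ΣM about A: T·sin58°·8.1 − 25·4.75 − 50·3.2 = 0 → T = 278.75/(8.1·0.848048) = 40.5798 ≈ 40.58 kN.
ΣF_x = 0: A_x − T·cos58° = 0 → A_x = 40.5798 × 0.529919 = 21.50 kN.
ΣF_y = 0: A_y + T·sin58° − 25 − 50 = 0 → A_y = 75 − 40.5798 × 0.848048 = 40.59 kN.

T = 40.58 kN, A_x = 21.50 kN, A_y = 40.59 kN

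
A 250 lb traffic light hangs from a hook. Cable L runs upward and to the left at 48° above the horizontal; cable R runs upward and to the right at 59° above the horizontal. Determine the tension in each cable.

T_L = 134.6 lb, T_R = 174.9 lb

ΣF_x = 0: −T_L·cos48° + T_R·cos59° = 0 → T_R = 1.29919·T_L.
ΣF_y = 0: T_L·sin48° + T_R·sin59° = 250.
Substitute: T_L·(0.743145 + 1.29919·0.857167) = 250 → T_L = 134.643 ≈ 134.6 lb.
Then T_R = 1.29919 × 134.643 = 174.9 lb.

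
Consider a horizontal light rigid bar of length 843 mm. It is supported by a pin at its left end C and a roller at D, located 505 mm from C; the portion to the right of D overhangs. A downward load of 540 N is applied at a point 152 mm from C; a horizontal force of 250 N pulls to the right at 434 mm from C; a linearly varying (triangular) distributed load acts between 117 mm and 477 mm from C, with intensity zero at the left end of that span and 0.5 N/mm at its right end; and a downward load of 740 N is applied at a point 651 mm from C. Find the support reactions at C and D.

C_x = -250.0 N, C_y = 189.9 N, D_y = 1180 N

Resultant of the triangular load: ½ × 0.5 × 360 = 90 N, acting at 357 mm from C (one-third of the span from the peak).
Moments about C: D_y·505 − 540·152 − (½·0.5·360)·357 − 740·651 = 0 → D_y = 595950/505 = 1180.1 ≈ 1180 N.
ΣF_y = 0: C_y + 1180.1 − 540 − ½·0.5·360 − 740 = 0 → C_y = 189.9 N.
ΣF_x = 0: C_x + 250 = 0 → C_x = -250.0 N.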